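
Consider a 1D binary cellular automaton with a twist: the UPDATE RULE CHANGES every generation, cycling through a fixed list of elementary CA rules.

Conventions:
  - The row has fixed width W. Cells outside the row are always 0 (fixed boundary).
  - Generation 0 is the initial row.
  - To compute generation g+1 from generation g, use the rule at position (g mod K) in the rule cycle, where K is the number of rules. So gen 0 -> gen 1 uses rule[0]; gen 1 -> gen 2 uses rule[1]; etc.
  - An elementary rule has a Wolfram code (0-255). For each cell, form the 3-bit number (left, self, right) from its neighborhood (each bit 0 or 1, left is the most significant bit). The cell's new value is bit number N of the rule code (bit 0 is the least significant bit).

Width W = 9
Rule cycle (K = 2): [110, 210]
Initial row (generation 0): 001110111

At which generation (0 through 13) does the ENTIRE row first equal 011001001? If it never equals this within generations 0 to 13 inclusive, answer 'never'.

Gen 0: 001110111
Gen 1 (rule 110): 011011101
Gen 2 (rule 210): 101001100
Gen 3 (rule 110): 111011100
Gen 4 (rule 210): 011001110
Gen 5 (rule 110): 111011010
Gen 6 (rule 210): 011001001
Gen 7 (rule 110): 111011011
Gen 8 (rule 210): 011001001
Gen 9 (rule 110): 111011011
Gen 10 (rule 210): 011001001
Gen 11 (rule 110): 111011011
Gen 12 (rule 210): 011001001
Gen 13 (rule 110): 111011011

Answer: 6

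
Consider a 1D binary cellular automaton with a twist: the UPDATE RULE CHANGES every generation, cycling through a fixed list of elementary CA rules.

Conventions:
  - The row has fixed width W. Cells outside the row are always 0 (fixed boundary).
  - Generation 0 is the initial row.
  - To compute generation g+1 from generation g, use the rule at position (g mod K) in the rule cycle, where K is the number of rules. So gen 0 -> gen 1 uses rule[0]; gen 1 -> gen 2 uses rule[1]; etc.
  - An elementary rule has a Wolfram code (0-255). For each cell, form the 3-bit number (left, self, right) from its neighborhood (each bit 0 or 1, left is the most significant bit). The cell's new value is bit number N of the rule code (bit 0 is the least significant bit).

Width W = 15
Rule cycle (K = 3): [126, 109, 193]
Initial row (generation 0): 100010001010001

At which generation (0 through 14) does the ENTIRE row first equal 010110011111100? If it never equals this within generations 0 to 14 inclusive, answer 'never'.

Answer: never

Derivation:
Gen 0: 100010001010001
Gen 1 (rule 126): 110111011111011
Gen 2 (rule 109): 111101110001111
Gen 3 (rule 193): 011100110100111
Gen 4 (rule 126): 110111111111101
Gen 5 (rule 109): 111100000000111
Gen 6 (rule 193): 011101111110011
Gen 7 (rule 126): 110111000011111
Gen 8 (rule 109): 111101011010001
Gen 9 (rule 193): 011100001000100
Gen 10 (rule 126): 110110011101110
Gen 11 (rule 109): 111110010111010
Gen 12 (rule 193): 011110000011000
Gen 13 (rule 126): 110011000111100
Gen 14 (rule 109): 110011010100101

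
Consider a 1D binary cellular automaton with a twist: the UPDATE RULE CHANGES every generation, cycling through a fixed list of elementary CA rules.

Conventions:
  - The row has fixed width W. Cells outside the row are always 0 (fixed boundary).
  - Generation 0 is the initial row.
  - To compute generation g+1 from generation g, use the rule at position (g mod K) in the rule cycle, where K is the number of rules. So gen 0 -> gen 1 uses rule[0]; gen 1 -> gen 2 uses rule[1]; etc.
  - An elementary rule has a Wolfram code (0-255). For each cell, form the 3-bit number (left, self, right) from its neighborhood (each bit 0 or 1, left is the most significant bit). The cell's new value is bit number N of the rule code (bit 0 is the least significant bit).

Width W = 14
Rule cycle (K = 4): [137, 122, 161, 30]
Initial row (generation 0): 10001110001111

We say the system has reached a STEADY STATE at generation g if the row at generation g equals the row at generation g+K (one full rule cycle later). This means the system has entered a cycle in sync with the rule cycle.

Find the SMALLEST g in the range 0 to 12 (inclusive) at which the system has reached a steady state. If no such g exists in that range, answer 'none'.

Answer: none

Derivation:
Gen 0: 10001110001111
Gen 1 (rule 137): 00101100101110
Gen 2 (rule 122): 01011111011011
Gen 3 (rule 161): 00101110100100
Gen 4 (rule 30): 01101000111110
Gen 5 (rule 137): 01000010111100
Gen 6 (rule 122): 10100101100110
Gen 7 (rule 161): 01000010000000
Gen 8 (rule 30): 11100111000000
Gen 9 (rule 137): 11000110011111
Gen 10 (rule 122): 11101111110001
Gen 11 (rule 161): 01010111100100
Gen 12 (rule 30): 11010100011110
Gen 13 (rule 137): 10000001011100
Gen 14 (rule 122): 01000010110110
Gen 15 (rule 161): 00011001001000
Gen 16 (rule 30): 00110111111100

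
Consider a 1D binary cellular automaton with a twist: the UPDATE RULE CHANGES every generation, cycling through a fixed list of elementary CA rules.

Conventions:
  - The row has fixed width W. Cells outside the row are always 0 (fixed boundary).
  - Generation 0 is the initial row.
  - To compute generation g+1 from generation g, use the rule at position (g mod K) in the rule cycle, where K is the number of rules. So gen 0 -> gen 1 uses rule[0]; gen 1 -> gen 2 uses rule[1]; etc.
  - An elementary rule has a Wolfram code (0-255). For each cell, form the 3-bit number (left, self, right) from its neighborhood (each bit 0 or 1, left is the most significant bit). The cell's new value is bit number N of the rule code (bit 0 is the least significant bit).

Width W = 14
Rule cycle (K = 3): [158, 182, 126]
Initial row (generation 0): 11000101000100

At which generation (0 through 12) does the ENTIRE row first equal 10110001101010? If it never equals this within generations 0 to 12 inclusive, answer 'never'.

Gen 0: 11000101000100
Gen 1 (rule 158): 10101101101110
Gen 2 (rule 182): 11110010010101
Gen 3 (rule 126): 10011111111111
Gen 4 (rule 158): 11111111111110
Gen 5 (rule 182): 01111111111101
Gen 6 (rule 126): 11000000000111
Gen 7 (rule 158): 10100000001110
Gen 8 (rule 182): 11110000010101
Gen 9 (rule 126): 10011000111111
Gen 10 (rule 158): 11110101111110
Gen 11 (rule 182): 01101110111101
Gen 12 (rule 126): 11111011100111

Answer: never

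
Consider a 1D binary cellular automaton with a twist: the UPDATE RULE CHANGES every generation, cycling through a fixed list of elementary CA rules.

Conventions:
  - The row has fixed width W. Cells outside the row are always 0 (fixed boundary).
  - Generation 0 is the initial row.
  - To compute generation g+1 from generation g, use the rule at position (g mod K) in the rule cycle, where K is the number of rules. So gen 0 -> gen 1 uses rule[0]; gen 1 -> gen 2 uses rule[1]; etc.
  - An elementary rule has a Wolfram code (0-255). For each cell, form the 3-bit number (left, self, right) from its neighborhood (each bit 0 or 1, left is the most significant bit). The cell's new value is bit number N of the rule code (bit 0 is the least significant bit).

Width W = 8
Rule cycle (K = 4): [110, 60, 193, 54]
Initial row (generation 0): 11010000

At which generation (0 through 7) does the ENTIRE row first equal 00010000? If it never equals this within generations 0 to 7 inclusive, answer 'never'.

Gen 0: 11010000
Gen 1 (rule 110): 11110000
Gen 2 (rule 60): 10001000
Gen 3 (rule 193): 00100011
Gen 4 (rule 54): 01110100
Gen 5 (rule 110): 11011100
Gen 6 (rule 60): 10110010
Gen 7 (rule 193): 00010000

Answer: 7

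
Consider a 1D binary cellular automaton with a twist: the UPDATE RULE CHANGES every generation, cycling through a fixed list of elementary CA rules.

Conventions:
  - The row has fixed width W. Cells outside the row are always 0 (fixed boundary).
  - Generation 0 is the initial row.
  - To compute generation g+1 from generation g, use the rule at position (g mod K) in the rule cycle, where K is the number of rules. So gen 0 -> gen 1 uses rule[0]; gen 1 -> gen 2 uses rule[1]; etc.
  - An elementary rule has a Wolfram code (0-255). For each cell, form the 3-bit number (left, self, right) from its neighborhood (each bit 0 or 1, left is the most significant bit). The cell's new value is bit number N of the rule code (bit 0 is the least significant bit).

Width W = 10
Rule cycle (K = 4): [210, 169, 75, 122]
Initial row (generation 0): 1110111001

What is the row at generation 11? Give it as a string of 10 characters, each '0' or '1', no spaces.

Gen 0: 1110111001
Gen 1 (rule 210): 0110011110
Gen 2 (rule 169): 0100011100
Gen 3 (rule 75): 1001110101
Gen 4 (rule 122): 0111011010
Gen 5 (rule 210): 1011001001
Gen 6 (rule 169): 0110000000
Gen 7 (rule 75): 1110111111
Gen 8 (rule 122): 1011100001
Gen 9 (rule 210): 0001110010
Gen 10 (rule 169): 1101100000
Gen 11 (rule 75): 1101101111

Answer: 1101101111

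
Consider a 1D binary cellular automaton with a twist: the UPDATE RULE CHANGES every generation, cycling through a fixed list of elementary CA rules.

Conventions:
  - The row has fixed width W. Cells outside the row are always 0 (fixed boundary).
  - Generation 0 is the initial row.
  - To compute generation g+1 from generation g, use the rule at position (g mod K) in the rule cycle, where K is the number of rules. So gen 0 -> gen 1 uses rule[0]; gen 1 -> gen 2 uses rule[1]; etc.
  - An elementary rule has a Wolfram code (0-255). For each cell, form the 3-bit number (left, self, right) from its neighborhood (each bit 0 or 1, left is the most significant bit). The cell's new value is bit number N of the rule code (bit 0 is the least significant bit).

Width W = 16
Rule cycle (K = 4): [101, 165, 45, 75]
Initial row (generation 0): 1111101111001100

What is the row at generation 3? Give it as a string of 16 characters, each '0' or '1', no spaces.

Answer: 1000110111111100

Derivation:
Gen 0: 1111101111001100
Gen 1 (rule 101): 0000110001000101
Gen 2 (rule 165): 1110000101010111
Gen 3 (rule 45): 1000110111111100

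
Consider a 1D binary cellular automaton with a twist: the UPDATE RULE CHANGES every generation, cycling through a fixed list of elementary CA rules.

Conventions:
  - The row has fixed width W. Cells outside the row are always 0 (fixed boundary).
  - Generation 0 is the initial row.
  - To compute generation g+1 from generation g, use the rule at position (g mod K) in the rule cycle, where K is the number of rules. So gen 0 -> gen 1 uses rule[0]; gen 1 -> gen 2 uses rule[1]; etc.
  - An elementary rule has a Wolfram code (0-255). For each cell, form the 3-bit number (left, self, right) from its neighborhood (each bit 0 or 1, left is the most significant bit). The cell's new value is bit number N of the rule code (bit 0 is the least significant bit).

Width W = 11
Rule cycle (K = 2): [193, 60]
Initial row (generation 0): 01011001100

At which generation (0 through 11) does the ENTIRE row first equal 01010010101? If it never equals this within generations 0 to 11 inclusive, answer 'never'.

Gen 0: 01011001100
Gen 1 (rule 193): 00001000101
Gen 2 (rule 60): 00001100111
Gen 3 (rule 193): 11100100011
Gen 4 (rule 60): 10010110010
Gen 5 (rule 193): 00000010000
Gen 6 (rule 60): 00000011000
Gen 7 (rule 193): 11111001011
Gen 8 (rule 60): 10000101110
Gen 9 (rule 193): 00110000110
Gen 10 (rule 60): 00101000101
Gen 11 (rule 193): 10000010000

Answer: never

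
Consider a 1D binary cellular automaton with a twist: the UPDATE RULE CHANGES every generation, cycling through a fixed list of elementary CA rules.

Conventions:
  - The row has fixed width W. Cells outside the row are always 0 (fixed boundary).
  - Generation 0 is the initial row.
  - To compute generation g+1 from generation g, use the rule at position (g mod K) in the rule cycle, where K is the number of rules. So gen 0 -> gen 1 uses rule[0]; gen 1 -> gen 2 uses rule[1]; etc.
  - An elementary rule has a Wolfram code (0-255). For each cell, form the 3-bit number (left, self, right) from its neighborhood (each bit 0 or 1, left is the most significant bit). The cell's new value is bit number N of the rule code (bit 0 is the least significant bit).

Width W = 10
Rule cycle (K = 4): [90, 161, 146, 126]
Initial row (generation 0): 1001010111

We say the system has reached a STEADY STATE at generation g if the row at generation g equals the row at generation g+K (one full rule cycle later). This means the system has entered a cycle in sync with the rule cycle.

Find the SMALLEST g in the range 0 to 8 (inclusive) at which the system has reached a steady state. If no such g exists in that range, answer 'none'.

Answer: 4

Derivation:
Gen 0: 1001010111
Gen 1 (rule 90): 0110000101
Gen 2 (rule 161): 0000110010
Gen 3 (rule 146): 0001001101
Gen 4 (rule 126): 0011111111
Gen 5 (rule 90): 0110000001
Gen 6 (rule 161): 0000111100
Gen 7 (rule 146): 0001011010
Gen 8 (rule 126): 0011111111
Gen 9 (rule 90): 0110000001
Gen 10 (rule 161): 0000111100
Gen 11 (rule 146): 0001011010
Gen 12 (rule 126): 0011111111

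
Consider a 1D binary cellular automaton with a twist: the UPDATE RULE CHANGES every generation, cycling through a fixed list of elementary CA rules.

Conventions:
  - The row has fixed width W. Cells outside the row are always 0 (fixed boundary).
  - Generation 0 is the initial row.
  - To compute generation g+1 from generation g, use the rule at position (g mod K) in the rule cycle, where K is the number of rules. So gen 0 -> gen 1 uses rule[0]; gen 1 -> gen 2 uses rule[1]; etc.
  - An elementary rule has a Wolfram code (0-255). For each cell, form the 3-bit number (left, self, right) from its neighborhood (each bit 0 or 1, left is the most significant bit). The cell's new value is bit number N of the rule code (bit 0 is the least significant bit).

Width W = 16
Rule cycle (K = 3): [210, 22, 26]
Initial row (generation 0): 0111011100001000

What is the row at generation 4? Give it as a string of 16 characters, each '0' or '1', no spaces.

Answer: 1000100001101000

Derivation:
Gen 0: 0111011100001000
Gen 1 (rule 210): 1011001110010100
Gen 2 (rule 22): 1000110001110110
Gen 3 (rule 26): 0101101011000101
Gen 4 (rule 210): 1000100001101000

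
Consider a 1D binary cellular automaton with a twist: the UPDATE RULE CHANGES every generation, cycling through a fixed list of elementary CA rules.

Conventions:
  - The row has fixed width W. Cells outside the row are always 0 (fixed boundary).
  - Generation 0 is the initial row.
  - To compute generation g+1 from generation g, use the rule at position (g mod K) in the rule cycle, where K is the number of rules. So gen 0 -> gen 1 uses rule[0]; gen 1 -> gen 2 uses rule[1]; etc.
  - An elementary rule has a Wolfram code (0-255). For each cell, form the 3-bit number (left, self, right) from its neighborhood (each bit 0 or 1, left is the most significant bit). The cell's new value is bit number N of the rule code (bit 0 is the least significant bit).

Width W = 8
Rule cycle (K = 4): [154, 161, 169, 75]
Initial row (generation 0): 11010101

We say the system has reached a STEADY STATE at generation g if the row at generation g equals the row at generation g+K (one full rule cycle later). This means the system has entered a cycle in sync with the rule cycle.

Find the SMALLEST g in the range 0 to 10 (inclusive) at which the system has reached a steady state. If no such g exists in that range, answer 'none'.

Gen 0: 11010101
Gen 1 (rule 154): 10000000
Gen 2 (rule 161): 00111111
Gen 3 (rule 169): 10111110
Gen 4 (rule 75): 00100010
Gen 5 (rule 154): 01010101
Gen 6 (rule 161): 00101010
Gen 7 (rule 169): 10010100
Gen 8 (rule 75): 00100001
Gen 9 (rule 154): 01010010
Gen 10 (rule 161): 00100000
Gen 11 (rule 169): 10001111
Gen 12 (rule 75): 00111001
Gen 13 (rule 154): 01110110
Gen 14 (rule 161): 00101000

Answer: none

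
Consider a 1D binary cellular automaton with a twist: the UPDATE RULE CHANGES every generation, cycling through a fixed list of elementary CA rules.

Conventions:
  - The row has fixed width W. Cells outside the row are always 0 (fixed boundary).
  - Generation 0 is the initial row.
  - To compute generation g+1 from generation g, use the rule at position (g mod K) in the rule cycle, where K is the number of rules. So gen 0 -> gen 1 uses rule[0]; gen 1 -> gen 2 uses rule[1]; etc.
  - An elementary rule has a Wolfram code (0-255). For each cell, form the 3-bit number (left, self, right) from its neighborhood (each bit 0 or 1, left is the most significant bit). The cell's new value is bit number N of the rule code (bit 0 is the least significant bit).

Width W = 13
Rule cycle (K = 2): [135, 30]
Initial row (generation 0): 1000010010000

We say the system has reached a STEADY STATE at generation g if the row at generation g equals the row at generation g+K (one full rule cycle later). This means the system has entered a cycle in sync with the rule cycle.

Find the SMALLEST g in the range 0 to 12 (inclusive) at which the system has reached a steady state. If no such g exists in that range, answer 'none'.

Answer: 11

Derivation:
Gen 0: 1000010010000
Gen 1 (rule 135): 1011110110111
Gen 2 (rule 30): 1010000100100
Gen 3 (rule 135): 1010111101101
Gen 4 (rule 30): 1010100001001
Gen 5 (rule 135): 1010101111011
Gen 6 (rule 30): 1010101000010
Gen 7 (rule 135): 1010101011110
Gen 8 (rule 30): 1010101010001
Gen 9 (rule 135): 1010101010111
Gen 10 (rule 30): 1010101010100
Gen 11 (rule 135): 1010101010101
Gen 12 (rule 30): 1010101010101
Gen 13 (rule 135): 1010101010101
Gen 14 (rule 30): 1010101010101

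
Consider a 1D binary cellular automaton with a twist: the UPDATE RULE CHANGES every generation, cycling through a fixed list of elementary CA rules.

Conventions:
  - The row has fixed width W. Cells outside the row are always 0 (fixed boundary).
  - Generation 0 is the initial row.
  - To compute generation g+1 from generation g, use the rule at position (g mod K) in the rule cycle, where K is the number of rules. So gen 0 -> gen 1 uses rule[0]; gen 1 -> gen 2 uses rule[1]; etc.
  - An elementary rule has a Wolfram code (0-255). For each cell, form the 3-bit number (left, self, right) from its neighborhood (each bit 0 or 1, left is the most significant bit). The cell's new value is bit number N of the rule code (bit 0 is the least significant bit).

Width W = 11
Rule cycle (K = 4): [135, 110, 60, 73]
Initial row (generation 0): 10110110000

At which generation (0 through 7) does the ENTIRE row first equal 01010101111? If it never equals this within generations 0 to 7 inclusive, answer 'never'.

Gen 0: 10110110000
Gen 1 (rule 135): 10000000111
Gen 2 (rule 110): 10000001101
Gen 3 (rule 60): 11000001011
Gen 4 (rule 73): 11011100011
Gen 5 (rule 135): 00001001100
Gen 6 (rule 110): 00011011100
Gen 7 (rule 60): 00010110010

Answer: never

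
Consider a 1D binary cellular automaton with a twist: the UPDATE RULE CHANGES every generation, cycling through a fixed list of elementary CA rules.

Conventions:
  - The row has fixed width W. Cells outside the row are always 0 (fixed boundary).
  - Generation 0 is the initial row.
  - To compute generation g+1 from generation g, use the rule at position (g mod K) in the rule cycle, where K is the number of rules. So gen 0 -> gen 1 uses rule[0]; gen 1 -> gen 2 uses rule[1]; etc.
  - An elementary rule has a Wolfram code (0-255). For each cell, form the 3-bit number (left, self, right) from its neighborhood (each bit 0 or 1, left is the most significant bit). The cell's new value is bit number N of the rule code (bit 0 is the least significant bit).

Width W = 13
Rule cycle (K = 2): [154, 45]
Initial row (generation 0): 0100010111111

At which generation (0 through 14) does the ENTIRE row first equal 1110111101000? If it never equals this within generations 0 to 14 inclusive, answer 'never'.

Gen 0: 0100010111111
Gen 1 (rule 154): 1010100111110
Gen 2 (rule 45): 1111100100000
Gen 3 (rule 154): 1111011010000
Gen 4 (rule 45): 1000110110111
Gen 5 (rule 154): 0101100100110
Gen 6 (rule 45): 0111000100100
Gen 7 (rule 154): 1110101011010
Gen 8 (rule 45): 1001111110110
Gen 9 (rule 154): 0111111100101
Gen 10 (rule 45): 0100000000111
Gen 11 (rule 154): 1010000001110
Gen 12 (rule 45): 1110111101000
Gen 13 (rule 154): 1100111000100
Gen 14 (rule 45): 1000100010101

Answer: 12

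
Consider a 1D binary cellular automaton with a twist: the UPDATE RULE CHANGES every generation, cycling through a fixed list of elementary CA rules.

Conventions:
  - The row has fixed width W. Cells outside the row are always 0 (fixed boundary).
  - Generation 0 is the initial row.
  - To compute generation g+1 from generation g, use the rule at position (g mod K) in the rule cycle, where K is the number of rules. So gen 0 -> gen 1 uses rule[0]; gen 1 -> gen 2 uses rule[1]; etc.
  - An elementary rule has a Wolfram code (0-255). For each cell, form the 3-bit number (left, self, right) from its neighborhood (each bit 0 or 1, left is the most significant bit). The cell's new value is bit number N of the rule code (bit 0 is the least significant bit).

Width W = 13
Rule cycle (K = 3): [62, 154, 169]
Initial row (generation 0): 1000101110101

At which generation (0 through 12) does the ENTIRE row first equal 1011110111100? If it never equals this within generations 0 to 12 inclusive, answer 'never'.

Answer: 9

Derivation:
Gen 0: 1000101110101
Gen 1 (rule 62): 1101111001111
Gen 2 (rule 154): 1001110111110
Gen 3 (rule 169): 0001101111100
Gen 4 (rule 62): 0011011000010
Gen 5 (rule 154): 0110010100101
Gen 6 (rule 169): 0100001000010
Gen 7 (rule 62): 1110011100111
Gen 8 (rule 154): 1101111011110
Gen 9 (rule 169): 1011110111100
Gen 10 (rule 62): 1110001100010
Gen 11 (rule 154): 1101011010101
Gen 12 (rule 169): 1010110101010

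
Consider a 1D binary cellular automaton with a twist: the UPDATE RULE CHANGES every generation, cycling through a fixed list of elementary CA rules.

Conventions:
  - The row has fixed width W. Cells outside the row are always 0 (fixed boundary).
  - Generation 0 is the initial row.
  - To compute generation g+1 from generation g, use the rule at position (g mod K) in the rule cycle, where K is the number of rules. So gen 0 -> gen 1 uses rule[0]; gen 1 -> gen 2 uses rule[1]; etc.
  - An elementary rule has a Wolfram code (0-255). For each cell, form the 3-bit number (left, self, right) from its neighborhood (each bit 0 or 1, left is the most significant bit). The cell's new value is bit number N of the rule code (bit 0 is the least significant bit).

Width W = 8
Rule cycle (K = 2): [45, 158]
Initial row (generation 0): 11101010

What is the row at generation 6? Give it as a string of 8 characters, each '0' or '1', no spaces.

Answer: 11110110

Derivation:
Gen 0: 11101010
Gen 1 (rule 45): 10011110
Gen 2 (rule 158): 11111101
Gen 3 (rule 45): 10000011
Gen 4 (rule 158): 11000110
Gen 5 (rule 45): 10010100
Gen 6 (rule 158): 11110110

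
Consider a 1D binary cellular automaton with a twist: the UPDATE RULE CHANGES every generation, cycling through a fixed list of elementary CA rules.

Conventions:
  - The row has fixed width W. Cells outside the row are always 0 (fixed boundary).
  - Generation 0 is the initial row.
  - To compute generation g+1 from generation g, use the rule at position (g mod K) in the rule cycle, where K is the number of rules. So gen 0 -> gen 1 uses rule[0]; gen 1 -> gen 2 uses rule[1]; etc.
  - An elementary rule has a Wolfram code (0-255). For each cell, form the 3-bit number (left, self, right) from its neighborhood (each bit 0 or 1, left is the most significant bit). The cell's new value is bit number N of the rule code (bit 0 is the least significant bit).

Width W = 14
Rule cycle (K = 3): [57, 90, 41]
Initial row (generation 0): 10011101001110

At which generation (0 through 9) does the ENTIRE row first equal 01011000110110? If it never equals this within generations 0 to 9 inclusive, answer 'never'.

Answer: never

Derivation:
Gen 0: 10011101001110
Gen 1 (rule 57): 01010010101001
Gen 2 (rule 90): 10001100000110
Gen 3 (rule 41): 00101001110100
Gen 4 (rule 57): 10010101001011
Gen 5 (rule 90): 01100000110011
Gen 6 (rule 41): 01001110100010
Gen 7 (rule 57): 00101001011001
Gen 8 (rule 90): 01000110011110
Gen 9 (rule 41): 00010100010000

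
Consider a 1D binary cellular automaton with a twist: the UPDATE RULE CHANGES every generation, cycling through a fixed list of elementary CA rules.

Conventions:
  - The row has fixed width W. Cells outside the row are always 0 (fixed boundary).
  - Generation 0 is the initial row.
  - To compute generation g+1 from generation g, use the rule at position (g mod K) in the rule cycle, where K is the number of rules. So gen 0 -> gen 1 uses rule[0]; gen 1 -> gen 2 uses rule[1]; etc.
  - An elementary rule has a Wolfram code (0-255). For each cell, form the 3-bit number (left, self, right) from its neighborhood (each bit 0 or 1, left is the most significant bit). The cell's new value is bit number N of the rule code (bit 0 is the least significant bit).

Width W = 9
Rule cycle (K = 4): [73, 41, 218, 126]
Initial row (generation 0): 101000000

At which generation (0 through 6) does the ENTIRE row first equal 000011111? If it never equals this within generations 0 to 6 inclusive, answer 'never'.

Gen 0: 101000000
Gen 1 (rule 73): 000011111
Gen 2 (rule 41): 111010000
Gen 3 (rule 218): 111001000
Gen 4 (rule 126): 101111100
Gen 5 (rule 73): 001000101
Gen 6 (rule 41): 100010010

Answer: 1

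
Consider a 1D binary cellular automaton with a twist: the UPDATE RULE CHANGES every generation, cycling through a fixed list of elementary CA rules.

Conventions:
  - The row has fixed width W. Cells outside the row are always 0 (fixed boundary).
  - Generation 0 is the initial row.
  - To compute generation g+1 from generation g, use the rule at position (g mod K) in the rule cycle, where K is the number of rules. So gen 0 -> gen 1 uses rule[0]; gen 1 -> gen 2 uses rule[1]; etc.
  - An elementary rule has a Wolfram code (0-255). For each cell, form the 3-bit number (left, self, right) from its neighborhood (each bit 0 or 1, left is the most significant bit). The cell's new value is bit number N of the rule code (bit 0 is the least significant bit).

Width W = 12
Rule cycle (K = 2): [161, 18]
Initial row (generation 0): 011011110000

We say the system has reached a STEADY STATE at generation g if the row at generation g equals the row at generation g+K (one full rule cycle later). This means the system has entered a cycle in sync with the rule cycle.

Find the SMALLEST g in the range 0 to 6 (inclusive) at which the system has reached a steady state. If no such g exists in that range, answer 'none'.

Gen 0: 011011110000
Gen 1 (rule 161): 000101100111
Gen 2 (rule 18): 001000011000
Gen 3 (rule 161): 100011000011
Gen 4 (rule 18): 010100100100
Gen 5 (rule 161): 001000000001
Gen 6 (rule 18): 010100000010
Gen 7 (rule 161): 001001111000
Gen 8 (rule 18): 010110000100

Answer: none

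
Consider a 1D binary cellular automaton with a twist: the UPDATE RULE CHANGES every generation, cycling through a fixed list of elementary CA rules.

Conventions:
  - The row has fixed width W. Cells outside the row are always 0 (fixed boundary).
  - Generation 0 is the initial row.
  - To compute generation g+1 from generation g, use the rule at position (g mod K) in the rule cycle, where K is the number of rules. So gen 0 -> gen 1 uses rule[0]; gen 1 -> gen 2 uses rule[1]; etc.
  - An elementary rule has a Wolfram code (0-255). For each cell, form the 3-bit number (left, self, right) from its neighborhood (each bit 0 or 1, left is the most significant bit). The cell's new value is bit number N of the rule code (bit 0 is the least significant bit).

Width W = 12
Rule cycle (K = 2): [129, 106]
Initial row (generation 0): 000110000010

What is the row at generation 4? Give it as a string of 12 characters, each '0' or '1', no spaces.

Answer: 001000000111

Derivation:
Gen 0: 000110000010
Gen 1 (rule 129): 110000111000
Gen 2 (rule 106): 110001101000
Gen 3 (rule 129): 000100000011
Gen 4 (rule 106): 001000000111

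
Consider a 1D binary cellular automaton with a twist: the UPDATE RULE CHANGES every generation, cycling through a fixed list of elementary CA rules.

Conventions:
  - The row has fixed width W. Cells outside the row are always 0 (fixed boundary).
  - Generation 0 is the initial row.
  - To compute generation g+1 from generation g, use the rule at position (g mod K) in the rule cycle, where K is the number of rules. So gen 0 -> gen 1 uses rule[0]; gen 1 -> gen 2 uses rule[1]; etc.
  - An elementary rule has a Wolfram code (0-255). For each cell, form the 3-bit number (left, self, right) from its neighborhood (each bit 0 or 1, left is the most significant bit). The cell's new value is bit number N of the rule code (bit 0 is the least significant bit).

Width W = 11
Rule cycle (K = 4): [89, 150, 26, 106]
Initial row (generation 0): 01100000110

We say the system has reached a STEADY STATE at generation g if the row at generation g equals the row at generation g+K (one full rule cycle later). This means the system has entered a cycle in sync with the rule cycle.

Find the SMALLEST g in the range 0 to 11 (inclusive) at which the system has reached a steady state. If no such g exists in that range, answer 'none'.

Gen 0: 01100000110
Gen 1 (rule 89): 01111110111
Gen 2 (rule 150): 10111100010
Gen 3 (rule 26): 00100010101
Gen 4 (rule 106): 01000101010
Gen 5 (rule 89): 00110000001
Gen 6 (rule 150): 01001000011
Gen 7 (rule 26): 10110100110
Gen 8 (rule 106): 01111001110
Gen 9 (rule 89): 01001101011
Gen 10 (rule 150): 11110001000
Gen 11 (rule 26): 10001010100
Gen 12 (rule 106): 00010101000
Gen 13 (rule 89): 11000000111
Gen 14 (rule 150): 00100001010
Gen 15 (rule 26): 01010010001

Answer: none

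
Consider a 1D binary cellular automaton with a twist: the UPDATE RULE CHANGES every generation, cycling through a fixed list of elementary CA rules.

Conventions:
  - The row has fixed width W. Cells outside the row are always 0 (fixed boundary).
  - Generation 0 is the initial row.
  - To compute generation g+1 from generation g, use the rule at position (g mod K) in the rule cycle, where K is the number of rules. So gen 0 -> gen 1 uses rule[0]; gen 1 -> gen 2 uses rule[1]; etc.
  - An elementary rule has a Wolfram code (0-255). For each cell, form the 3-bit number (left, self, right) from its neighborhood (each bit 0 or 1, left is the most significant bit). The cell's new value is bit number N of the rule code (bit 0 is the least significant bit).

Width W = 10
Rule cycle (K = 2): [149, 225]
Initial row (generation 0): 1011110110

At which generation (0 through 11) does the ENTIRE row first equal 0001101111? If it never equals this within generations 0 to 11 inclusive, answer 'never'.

Gen 0: 1011110110
Gen 1 (rule 149): 1001100001
Gen 2 (rule 225): 0000101100
Gen 3 (rule 149): 1110100011
Gen 4 (rule 225): 0111001001
Gen 5 (rule 149): 0010101101
Gen 6 (rule 225): 1001010110
Gen 7 (rule 149): 1101010001
Gen 8 (rule 225): 0110100100
Gen 9 (rule 149): 0000110111
Gen 10 (rule 225): 1110011011
Gen 11 (rule 149): 0101000000

Answer: never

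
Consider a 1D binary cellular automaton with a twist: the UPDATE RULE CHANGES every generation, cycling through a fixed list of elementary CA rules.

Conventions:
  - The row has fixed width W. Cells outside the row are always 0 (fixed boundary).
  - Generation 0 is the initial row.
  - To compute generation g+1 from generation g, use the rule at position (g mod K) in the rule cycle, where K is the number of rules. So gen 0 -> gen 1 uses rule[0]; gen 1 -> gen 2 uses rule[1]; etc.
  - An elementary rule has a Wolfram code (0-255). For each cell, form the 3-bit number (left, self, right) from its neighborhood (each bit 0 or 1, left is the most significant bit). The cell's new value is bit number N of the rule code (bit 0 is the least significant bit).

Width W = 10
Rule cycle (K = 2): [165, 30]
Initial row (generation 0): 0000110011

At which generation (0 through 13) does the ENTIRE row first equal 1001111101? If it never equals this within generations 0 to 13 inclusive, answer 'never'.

Gen 0: 0000110011
Gen 1 (rule 165): 1110000000
Gen 2 (rule 30): 1001000000
Gen 3 (rule 165): 1001011111
Gen 4 (rule 30): 1111010000
Gen 5 (rule 165): 0110110111
Gen 6 (rule 30): 1100100100
Gen 7 (rule 165): 0000100101
Gen 8 (rule 30): 0001111101
Gen 9 (rule 165): 1100111011
Gen 10 (rule 30): 1011100010
Gen 11 (rule 165): 1101001010
Gen 12 (rule 30): 1001111011
Gen 13 (rule 165): 1000110100

Answer: never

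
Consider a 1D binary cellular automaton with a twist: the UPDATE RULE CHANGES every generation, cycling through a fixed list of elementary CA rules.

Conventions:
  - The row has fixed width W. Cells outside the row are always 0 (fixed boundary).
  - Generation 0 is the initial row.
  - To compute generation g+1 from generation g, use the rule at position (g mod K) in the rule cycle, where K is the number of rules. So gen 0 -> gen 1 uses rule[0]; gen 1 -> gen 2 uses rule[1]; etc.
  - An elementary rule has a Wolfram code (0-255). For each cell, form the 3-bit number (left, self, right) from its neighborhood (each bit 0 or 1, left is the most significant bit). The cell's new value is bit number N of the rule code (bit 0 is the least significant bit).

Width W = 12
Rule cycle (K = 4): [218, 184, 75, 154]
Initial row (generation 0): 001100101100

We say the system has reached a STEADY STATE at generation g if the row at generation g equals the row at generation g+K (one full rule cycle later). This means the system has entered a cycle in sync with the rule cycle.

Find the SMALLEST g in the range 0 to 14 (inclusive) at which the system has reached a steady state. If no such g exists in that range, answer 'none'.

Gen 0: 001100101100
Gen 1 (rule 218): 011111001110
Gen 2 (rule 184): 011110101101
Gen 3 (rule 75): 110010001100
Gen 4 (rule 154): 101101011010
Gen 5 (rule 218): 001100011001
Gen 6 (rule 184): 001010010100
Gen 7 (rule 75): 110000100001
Gen 8 (rule 154): 101001010010
Gen 9 (rule 218): 000110001101
Gen 10 (rule 184): 000101001010
Gen 11 (rule 75): 111000010000
Gen 12 (rule 154): 110100101000
Gen 13 (rule 218): 110011000100
Gen 14 (rule 184): 101010100010
Gen 15 (rule 75): 000000001100
Gen 16 (rule 154): 000000011010
Gen 17 (rule 218): 000000111001
Gen 18 (rule 184): 000000110100

Answer: none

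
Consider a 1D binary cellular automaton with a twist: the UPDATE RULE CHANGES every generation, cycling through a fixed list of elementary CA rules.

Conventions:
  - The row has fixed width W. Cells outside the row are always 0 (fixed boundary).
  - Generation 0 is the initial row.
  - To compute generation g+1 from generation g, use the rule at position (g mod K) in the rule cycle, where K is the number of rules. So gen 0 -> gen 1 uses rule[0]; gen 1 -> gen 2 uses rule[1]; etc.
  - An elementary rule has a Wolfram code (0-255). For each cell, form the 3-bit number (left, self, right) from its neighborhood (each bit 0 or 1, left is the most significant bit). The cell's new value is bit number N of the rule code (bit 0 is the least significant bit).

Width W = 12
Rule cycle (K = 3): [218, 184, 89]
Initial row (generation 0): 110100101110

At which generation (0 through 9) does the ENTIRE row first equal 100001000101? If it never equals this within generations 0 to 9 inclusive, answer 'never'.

Gen 0: 110100101110
Gen 1 (rule 218): 110011001111
Gen 2 (rule 184): 101010101110
Gen 3 (rule 89): 000000001011
Gen 4 (rule 218): 000000010011
Gen 5 (rule 184): 000000001010
Gen 6 (rule 89): 111111100001
Gen 7 (rule 218): 111111110010
Gen 8 (rule 184): 111111101001
Gen 9 (rule 89): 100000100100

Answer: never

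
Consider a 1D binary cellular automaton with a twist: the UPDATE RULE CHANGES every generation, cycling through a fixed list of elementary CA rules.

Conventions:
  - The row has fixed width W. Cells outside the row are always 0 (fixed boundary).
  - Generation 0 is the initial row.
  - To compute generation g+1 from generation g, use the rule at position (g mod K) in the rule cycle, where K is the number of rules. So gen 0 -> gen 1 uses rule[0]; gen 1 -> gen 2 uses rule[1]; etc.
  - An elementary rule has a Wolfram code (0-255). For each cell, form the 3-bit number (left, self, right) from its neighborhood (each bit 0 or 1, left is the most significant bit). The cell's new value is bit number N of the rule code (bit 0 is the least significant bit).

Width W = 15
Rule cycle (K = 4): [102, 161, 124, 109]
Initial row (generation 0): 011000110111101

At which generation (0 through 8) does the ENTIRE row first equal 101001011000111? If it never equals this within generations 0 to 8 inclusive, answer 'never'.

Answer: 1

Derivation:
Gen 0: 011000110111101
Gen 1 (rule 102): 101001011000111
Gen 2 (rule 161): 010000100010010
Gen 3 (rule 124): 011000110011011
Gen 4 (rule 109): 011010110011111
Gen 5 (rule 102): 101111010100001
Gen 6 (rule 161): 010110101001100
Gen 7 (rule 124): 011111111101110
Gen 8 (rule 109): 010000000111010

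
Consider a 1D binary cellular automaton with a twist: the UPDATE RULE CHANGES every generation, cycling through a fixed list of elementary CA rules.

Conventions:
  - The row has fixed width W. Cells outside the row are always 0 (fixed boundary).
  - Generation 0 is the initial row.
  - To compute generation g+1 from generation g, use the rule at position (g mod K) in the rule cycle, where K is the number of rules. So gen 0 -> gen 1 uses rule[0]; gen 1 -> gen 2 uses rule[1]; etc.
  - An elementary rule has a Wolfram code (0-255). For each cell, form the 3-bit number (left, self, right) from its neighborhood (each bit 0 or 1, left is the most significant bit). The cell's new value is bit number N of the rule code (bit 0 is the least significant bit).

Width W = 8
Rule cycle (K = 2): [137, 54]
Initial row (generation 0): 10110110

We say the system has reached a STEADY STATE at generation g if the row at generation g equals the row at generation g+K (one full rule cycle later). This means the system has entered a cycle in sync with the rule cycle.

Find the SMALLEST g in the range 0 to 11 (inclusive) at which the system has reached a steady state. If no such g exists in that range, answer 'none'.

Answer: none

Derivation:
Gen 0: 10110110
Gen 1 (rule 137): 00100100
Gen 2 (rule 54): 01111110
Gen 3 (rule 137): 01111100
Gen 4 (rule 54): 10000010
Gen 5 (rule 137): 00111000
Gen 6 (rule 54): 01000100
Gen 7 (rule 137): 00010001
Gen 8 (rule 54): 00111011
Gen 9 (rule 137): 10110010
Gen 10 (rule 54): 11001111
Gen 11 (rule 137): 10001110
Gen 12 (rule 54): 11010001
Gen 13 (rule 137): 10000100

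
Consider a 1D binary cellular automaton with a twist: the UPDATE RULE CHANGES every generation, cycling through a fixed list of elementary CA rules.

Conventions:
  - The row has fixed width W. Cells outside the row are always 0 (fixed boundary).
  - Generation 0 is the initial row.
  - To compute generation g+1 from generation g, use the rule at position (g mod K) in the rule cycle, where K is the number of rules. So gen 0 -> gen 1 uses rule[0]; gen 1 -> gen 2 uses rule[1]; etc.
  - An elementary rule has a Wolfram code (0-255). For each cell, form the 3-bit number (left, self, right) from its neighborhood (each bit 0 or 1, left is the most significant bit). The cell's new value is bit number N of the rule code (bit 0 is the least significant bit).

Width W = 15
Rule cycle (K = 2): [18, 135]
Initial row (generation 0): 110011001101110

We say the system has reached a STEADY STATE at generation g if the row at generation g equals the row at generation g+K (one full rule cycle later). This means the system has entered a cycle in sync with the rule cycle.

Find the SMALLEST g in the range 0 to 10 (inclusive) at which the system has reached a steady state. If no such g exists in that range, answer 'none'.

Gen 0: 110011001101110
Gen 1 (rule 18): 001100110000001
Gen 2 (rule 135): 110001000111111
Gen 3 (rule 18): 001010101000000
Gen 4 (rule 135): 111010101011111
Gen 5 (rule 18): 000000000000000
Gen 6 (rule 135): 111111111111111
Gen 7 (rule 18): 000000000000000
Gen 8 (rule 135): 111111111111111
Gen 9 (rule 18): 000000000000000
Gen 10 (rule 135): 111111111111111
Gen 11 (rule 18): 000000000000000
Gen 12 (rule 135): 111111111111111

Answer: 5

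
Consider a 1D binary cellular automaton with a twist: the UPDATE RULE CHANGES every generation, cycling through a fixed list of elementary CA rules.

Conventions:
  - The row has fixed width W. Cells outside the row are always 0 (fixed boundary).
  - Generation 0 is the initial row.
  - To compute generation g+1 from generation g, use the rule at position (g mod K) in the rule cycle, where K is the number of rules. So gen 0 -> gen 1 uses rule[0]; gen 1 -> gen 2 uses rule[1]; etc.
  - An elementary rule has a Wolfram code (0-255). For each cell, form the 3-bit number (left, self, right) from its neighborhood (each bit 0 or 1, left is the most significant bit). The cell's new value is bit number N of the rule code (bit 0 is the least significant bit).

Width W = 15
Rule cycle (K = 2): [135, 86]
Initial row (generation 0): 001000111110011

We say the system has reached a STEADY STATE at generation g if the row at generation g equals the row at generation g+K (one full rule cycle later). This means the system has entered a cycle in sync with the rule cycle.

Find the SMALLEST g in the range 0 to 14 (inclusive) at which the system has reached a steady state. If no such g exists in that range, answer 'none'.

Answer: none

Derivation:
Gen 0: 001000111110011
Gen 1 (rule 135): 111011011100100
Gen 2 (rule 86): 001001000111110
Gen 3 (rule 135): 111011011011100
Gen 4 (rule 86): 001001001000110
Gen 5 (rule 135): 111011011011000
Gen 6 (rule 86): 001001001001100
Gen 7 (rule 135): 111011011010001
Gen 8 (rule 86): 001001001011011
Gen 9 (rule 135): 111011011000000
Gen 10 (rule 86): 001001001100000
Gen 11 (rule 135): 111011010001111
Gen 12 (rule 86): 001001011010001
Gen 13 (rule 135): 111011000010111
Gen 14 (rule 86): 001001100110001
Gen 15 (rule 135): 111010001000111
Gen 16 (rule 86): 001011011101001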